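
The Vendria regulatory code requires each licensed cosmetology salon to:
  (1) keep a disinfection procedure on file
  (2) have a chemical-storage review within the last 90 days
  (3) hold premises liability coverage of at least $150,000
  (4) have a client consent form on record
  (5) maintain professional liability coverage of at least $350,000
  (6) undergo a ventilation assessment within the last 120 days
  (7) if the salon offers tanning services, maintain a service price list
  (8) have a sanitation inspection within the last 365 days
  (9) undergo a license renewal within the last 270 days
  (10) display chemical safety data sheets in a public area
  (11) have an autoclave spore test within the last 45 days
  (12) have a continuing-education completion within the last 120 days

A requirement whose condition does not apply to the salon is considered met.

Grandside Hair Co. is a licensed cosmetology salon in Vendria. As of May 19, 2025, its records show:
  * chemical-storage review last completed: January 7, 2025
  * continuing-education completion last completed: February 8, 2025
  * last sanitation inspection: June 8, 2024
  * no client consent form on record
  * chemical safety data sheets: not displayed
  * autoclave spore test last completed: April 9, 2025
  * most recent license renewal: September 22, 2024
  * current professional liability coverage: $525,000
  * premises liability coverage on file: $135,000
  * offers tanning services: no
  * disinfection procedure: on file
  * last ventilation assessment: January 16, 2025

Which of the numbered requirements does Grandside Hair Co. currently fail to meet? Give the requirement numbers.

2, 3, 4, 6, 10

1. disinfection procedure present → met
2. chemical-storage review 132 days ago vs limit 90 → not met
3. premises liability coverage $135,000 < $150,000 → not met
4. client consent form absent → not met
5. professional liability coverage $525,000 ≥ $350,000 → met
6. ventilation assessment 123 days ago vs limit 120 → not met
7. condition 'offers tanning services' does not hold → requirement n/a → met
8. sanitation inspection 345 days ago vs limit 365 → met
9. license renewal 239 days ago vs limit 270 → met
10. chemical safety data sheets absent → not met
11. autoclave spore test 40 days ago vs limit 45 → met
12. continuing-education completion 100 days ago vs limit 120 → met
Not met: 2, 3, 4, 6, 10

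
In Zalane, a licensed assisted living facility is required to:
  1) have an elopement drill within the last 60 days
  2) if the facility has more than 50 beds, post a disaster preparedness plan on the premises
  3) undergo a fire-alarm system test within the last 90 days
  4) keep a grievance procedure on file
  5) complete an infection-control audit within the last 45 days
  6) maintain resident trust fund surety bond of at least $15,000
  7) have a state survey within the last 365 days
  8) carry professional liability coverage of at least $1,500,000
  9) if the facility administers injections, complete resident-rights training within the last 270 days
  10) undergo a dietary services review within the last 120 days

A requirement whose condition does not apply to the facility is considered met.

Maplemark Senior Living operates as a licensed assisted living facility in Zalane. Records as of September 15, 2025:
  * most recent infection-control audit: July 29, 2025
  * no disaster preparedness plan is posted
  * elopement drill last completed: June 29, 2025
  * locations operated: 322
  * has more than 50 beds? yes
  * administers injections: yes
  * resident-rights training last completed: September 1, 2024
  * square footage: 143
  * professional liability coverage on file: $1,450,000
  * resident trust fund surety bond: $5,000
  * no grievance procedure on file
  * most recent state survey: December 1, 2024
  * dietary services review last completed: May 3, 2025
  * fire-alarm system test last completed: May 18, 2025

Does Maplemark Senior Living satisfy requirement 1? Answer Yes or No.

No

1. elopement drill 78 days ago vs limit 60 → not met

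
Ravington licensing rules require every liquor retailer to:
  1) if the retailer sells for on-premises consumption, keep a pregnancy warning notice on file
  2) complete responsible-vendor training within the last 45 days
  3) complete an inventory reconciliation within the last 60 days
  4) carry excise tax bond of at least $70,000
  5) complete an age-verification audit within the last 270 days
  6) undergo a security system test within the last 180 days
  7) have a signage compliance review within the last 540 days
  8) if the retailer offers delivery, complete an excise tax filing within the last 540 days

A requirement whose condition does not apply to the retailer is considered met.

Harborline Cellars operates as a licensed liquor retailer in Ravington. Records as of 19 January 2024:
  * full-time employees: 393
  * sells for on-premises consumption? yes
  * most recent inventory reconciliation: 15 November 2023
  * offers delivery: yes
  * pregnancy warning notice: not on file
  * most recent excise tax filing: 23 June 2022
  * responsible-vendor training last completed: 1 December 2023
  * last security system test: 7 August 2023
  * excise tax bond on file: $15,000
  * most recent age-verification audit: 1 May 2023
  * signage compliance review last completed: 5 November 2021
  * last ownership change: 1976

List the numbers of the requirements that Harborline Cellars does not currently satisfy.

1. condition 'sells for on-premises consumption' holds; pregnancy warning notice absent → not met
2. responsible-vendor training 49 days ago vs limit 45 → not met
3. inventory reconciliation 65 days ago vs limit 60 → not met
4. excise tax bond $15,000 < $70,000 → not met
5. age-verification audit 263 days ago vs limit 270 → met
6. security system test 165 days ago vs limit 180 → met
7. signage compliance review 805 days ago vs limit 540 → not met
8. condition 'offers delivery' holds; excise tax filing 575 days ago vs limit 540 → not met
Not met: 1, 2, 3, 4, 7, 8

1, 2, 3, 4, 7, 8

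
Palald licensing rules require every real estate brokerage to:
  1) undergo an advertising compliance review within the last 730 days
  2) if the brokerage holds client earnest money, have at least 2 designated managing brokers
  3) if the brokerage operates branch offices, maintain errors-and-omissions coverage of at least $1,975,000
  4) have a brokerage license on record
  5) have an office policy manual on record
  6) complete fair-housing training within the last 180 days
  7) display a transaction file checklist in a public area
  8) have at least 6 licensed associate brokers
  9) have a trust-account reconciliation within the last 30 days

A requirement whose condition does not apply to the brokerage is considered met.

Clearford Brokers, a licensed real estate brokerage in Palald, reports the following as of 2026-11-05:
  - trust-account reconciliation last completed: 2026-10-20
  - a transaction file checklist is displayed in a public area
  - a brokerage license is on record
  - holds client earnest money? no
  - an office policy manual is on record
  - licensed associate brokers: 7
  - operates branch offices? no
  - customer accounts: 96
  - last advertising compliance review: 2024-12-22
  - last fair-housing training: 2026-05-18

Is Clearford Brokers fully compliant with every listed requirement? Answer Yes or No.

Yes

1. advertising compliance review 683 days ago vs limit 730 → met
2. condition 'holds client earnest money' does not hold → requirement n/a → met
3. condition 'operates branch offices' does not hold → requirement n/a → met
4. brokerage license present → met
5. office policy manual present → met
6. fair-housing training 171 days ago vs limit 180 → met
7. transaction file checklist present → met
8. licensed associate brokers 7 ≥ 6 → met
9. trust-account reconciliation 16 days ago vs limit 30 → met
All met.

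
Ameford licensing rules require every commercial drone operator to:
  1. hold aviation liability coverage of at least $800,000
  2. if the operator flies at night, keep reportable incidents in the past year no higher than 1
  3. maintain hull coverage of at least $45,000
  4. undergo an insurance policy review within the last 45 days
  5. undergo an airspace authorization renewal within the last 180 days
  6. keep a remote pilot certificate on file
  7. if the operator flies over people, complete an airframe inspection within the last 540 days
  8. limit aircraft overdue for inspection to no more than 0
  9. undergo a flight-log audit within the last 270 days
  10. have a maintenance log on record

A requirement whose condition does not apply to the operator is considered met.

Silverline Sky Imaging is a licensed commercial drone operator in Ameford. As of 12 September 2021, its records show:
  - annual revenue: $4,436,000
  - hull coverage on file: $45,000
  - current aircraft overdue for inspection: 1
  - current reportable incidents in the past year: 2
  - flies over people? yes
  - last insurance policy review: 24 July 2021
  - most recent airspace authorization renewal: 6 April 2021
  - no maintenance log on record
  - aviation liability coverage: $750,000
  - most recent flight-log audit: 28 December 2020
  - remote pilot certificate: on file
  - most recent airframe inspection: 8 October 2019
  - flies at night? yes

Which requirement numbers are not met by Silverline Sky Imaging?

1. aviation liability coverage $750,000 < $800,000 → not met
2. condition 'flies at night' holds; reportable incidents in the past year 2 > 1 → not met
3. hull coverage $45,000 ≥ $45,000 → met
4. insurance policy review 50 days ago vs limit 45 → not met
5. airspace authorization renewal 159 days ago vs limit 180 → met
6. remote pilot certificate present → met
7. condition 'flies over people' holds; airframe inspection 705 days ago vs limit 540 → not met
8. aircraft overdue for inspection 1 > 0 → not met
9. flight-log audit 258 days ago vs limit 270 → met
10. maintenance log absent → not met
Not met: 1, 2, 4, 7, 8, 10

1, 2, 4, 7, 8, 10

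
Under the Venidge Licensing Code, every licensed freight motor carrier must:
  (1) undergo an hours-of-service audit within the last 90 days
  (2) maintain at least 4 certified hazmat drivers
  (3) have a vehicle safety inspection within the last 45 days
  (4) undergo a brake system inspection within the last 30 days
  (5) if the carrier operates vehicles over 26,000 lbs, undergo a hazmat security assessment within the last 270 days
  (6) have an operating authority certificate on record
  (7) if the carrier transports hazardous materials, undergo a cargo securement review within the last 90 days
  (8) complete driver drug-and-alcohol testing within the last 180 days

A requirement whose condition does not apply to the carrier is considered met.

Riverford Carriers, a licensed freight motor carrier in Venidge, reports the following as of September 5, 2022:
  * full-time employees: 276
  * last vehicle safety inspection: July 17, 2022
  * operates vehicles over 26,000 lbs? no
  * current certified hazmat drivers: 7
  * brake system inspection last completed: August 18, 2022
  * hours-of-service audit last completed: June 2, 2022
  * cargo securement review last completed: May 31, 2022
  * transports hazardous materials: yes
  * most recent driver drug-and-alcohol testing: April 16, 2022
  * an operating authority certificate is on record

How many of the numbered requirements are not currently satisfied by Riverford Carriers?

3

1. hours-of-service audit 95 days ago vs limit 90 → not met
2. certified hazmat drivers 7 ≥ 4 → met
3. vehicle safety inspection 50 days ago vs limit 45 → not met
4. brake system inspection 18 days ago vs limit 30 → met
5. condition 'operates vehicles over 26,000 lbs' does not hold → requirement n/a → met
6. operating authority certificate present → met
7. condition 'transports hazardous materials' holds; cargo securement review 97 days ago vs limit 90 → not met
8. driver drug-and-alcohol testing 142 days ago vs limit 180 → met
Not met: 3 of 8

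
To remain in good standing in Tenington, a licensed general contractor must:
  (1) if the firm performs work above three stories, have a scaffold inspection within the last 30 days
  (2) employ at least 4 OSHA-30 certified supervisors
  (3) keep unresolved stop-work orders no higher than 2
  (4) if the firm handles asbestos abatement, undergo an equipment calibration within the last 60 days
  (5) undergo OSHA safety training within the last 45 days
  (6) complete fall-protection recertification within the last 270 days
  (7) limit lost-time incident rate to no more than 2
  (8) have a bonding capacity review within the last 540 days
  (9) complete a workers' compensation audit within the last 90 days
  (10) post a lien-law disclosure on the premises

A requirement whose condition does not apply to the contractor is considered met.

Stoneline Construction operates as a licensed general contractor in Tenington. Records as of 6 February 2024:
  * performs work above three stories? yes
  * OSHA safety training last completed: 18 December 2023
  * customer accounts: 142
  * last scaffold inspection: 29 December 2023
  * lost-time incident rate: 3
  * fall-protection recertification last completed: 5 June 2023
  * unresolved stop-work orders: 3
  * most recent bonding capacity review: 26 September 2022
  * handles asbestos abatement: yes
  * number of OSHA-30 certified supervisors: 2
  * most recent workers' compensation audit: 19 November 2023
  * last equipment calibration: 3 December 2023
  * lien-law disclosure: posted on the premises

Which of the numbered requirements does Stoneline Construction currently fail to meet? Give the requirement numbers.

1, 2, 3, 4, 5, 7

1. condition 'performs work above three stories' holds; scaffold inspection 39 days ago vs limit 30 → not met
2. OSHA-30 certified supervisors 2 < 4 → not met
3. unresolved stop-work orders 3 > 2 → not met
4. condition 'handles asbestos abatement' holds; equipment calibration 65 days ago vs limit 60 → not met
5. OSHA safety training 50 days ago vs limit 45 → not met
6. fall-protection recertification 246 days ago vs limit 270 → met
7. lost-time incident rate 3 > 2 → not met
8. bonding capacity review 498 days ago vs limit 540 → met
9. workers' compensation audit 79 days ago vs limit 90 → met
10. lien-law disclosure present → met
Not met: 1, 2, 3, 4, 5, 7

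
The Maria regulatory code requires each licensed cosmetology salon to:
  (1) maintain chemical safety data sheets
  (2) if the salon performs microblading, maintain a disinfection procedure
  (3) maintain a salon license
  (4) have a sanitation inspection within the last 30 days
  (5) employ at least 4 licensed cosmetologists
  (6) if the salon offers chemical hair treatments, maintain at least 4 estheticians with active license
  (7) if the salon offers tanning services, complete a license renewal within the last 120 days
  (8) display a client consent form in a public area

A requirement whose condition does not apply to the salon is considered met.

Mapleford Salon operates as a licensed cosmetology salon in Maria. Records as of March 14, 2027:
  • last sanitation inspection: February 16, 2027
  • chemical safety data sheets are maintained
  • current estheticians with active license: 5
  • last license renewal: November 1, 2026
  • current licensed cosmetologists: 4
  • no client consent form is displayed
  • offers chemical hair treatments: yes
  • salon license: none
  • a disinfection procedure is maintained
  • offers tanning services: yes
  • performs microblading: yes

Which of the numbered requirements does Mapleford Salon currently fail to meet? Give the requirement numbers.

3, 7, 8

1. chemical safety data sheets present → met
2. condition 'performs microblading' holds; disinfection procedure present → met
3. salon license absent → not met
4. sanitation inspection 26 days ago vs limit 30 → met
5. licensed cosmetologists 4 ≥ 4 → met
6. condition 'offers chemical hair treatments' holds; estheticians with active license 5 ≥ 4 → met
7. condition 'offers tanning services' holds; license renewal 133 days ago vs limit 120 → not met
8. client consent form absent → not met
Not met: 3, 7, 8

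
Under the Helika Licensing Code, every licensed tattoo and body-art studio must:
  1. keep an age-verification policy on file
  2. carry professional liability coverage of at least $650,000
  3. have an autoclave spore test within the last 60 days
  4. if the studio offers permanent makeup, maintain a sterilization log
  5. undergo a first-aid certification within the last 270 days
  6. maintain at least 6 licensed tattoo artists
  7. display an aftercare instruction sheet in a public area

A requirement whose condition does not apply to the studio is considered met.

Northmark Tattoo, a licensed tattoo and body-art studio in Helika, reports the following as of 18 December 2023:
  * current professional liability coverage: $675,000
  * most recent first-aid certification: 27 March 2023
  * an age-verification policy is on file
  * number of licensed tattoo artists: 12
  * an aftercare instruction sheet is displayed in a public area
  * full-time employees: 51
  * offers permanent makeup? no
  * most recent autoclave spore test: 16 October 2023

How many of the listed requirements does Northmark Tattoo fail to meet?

1. age-verification policy present → met
2. professional liability coverage $675,000 ≥ $650,000 → met
3. autoclave spore test 63 days ago vs limit 60 → not met
4. condition 'offers permanent makeup' does not hold → requirement n/a → met
5. first-aid certification 266 days ago vs limit 270 → met
6. licensed tattoo artists 12 ≥ 6 → met
7. aftercare instruction sheet present → met
Not met: 1 of 7

1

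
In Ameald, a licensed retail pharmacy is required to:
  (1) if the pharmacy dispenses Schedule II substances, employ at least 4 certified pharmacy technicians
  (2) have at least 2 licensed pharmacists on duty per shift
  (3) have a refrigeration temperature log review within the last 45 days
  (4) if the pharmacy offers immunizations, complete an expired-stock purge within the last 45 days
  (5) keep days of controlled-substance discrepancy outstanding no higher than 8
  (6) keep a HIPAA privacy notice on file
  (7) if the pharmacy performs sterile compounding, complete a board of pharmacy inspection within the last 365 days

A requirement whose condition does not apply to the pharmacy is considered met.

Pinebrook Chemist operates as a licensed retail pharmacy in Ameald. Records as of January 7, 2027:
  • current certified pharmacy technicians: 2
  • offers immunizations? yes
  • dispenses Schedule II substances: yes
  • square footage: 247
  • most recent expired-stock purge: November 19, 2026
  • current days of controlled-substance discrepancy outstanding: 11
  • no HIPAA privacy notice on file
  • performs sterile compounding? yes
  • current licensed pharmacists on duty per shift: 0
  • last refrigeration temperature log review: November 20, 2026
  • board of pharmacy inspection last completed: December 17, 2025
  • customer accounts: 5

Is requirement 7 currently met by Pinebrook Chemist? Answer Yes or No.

No

7. condition 'performs sterile compounding' holds; board of pharmacy inspection 386 days ago vs limit 365 → not met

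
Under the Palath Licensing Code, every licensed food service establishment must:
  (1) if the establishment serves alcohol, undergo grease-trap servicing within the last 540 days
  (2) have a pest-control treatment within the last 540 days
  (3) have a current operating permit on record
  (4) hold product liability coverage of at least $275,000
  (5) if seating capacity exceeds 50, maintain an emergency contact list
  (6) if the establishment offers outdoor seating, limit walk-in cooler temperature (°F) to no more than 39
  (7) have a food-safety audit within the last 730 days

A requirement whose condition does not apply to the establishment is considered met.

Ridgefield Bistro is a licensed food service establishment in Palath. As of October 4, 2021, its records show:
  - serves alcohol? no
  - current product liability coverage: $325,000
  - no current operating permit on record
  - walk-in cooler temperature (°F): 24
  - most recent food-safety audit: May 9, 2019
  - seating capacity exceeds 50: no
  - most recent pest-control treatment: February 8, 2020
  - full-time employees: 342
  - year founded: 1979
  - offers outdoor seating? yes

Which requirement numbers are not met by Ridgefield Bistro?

1. condition 'serves alcohol' does not hold → requirement n/a → met
2. pest-control treatment 604 days ago vs limit 540 → not met
3. current operating permit absent → not met
4. product liability coverage $325,000 ≥ $275,000 → met
5. condition 'seating capacity exceeds 50' does not hold → requirement n/a → met
6. condition 'offers outdoor seating' holds; walk-in cooler temperature (°F) 24 ≤ 39 → met
7. food-safety audit 879 days ago vs limit 730 → not met
Not met: 2, 3, 7

2, 3, 7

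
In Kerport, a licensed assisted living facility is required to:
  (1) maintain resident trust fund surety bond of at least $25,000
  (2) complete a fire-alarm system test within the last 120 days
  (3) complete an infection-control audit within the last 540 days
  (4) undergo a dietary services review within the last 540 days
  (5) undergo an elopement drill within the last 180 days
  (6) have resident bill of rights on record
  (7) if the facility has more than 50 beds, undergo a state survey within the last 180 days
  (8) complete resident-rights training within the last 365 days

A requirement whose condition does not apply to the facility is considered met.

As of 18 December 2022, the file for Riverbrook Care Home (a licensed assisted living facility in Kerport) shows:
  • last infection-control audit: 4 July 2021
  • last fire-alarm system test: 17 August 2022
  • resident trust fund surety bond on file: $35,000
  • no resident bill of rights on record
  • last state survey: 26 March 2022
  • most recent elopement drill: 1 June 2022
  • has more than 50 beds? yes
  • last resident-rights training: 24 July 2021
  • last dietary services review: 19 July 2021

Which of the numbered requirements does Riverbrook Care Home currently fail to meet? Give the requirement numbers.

1. resident trust fund surety bond $35,000 ≥ $25,000 → met
2. fire-alarm system test 123 days ago vs limit 120 → not met
3. infection-control audit 532 days ago vs limit 540 → met
4. dietary services review 517 days ago vs limit 540 → met
5. elopement drill 200 days ago vs limit 180 → not met
6. resident bill of rights absent → not met
7. condition 'has more than 50 beds' holds; state survey 267 days ago vs limit 180 → not met
8. resident-rights training 512 days ago vs limit 365 → not met
Not met: 2, 5, 6, 7, 8

2, 5, 6, 7, 8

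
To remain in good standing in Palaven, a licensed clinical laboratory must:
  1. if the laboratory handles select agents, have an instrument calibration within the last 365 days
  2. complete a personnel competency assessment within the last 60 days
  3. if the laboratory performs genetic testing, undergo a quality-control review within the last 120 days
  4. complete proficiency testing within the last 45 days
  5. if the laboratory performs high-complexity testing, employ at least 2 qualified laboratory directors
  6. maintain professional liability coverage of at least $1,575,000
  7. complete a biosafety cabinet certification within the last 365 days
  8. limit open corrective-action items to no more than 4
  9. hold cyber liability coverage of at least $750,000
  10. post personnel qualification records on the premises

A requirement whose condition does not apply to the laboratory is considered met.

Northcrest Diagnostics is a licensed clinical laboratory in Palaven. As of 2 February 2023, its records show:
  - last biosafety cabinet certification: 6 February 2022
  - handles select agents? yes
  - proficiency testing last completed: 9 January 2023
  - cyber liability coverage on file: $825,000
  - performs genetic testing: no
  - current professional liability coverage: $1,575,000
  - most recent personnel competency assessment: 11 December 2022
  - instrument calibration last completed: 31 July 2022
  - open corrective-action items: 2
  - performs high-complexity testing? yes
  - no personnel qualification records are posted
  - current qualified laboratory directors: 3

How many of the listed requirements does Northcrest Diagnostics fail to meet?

1

1. condition 'handles select agents' holds; instrument calibration 186 days ago vs limit 365 → met
2. personnel competency assessment 53 days ago vs limit 60 → met
3. condition 'performs genetic testing' does not hold → requirement n/a → met
4. proficiency testing 24 days ago vs limit 45 → met
5. condition 'performs high-complexity testing' holds; qualified laboratory directors 3 ≥ 2 → met
6. professional liability coverage $1,575,000 ≥ $1,575,000 → met
7. biosafety cabinet certification 361 days ago vs limit 365 → met
8. open corrective-action items 2 ≤ 4 → met
9. cyber liability coverage $825,000 ≥ $750,000 → met
10. personnel qualification records absent → not met
Not met: 1 of 10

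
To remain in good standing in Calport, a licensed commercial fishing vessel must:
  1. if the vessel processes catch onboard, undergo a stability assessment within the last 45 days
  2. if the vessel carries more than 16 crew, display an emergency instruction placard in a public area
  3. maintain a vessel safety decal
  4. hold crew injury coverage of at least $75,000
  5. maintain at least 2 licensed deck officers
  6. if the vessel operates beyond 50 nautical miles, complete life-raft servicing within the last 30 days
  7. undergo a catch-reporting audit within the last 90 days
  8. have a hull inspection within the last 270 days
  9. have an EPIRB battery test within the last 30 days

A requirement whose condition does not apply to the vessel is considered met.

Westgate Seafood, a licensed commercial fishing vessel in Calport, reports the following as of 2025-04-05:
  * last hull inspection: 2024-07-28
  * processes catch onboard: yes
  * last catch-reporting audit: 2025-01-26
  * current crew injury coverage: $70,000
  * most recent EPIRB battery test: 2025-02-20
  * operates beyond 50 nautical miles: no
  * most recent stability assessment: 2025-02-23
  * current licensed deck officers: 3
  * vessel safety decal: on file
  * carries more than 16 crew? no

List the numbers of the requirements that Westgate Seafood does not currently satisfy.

4, 9

1. condition 'processes catch onboard' holds; stability assessment 41 days ago vs limit 45 → met
2. condition 'carries more than 16 crew' does not hold → requirement n/a → met
3. vessel safety decal present → met
4. crew injury coverage $70,000 < $75,000 → not met
5. licensed deck officers 3 ≥ 2 → met
6. condition 'operates beyond 50 nautical miles' does not hold → requirement n/a → met
7. catch-reporting audit 69 days ago vs limit 90 → met
8. hull inspection 251 days ago vs limit 270 → met
9. EPIRB battery test 44 days ago vs limit 30 → not met
Not met: 4, 9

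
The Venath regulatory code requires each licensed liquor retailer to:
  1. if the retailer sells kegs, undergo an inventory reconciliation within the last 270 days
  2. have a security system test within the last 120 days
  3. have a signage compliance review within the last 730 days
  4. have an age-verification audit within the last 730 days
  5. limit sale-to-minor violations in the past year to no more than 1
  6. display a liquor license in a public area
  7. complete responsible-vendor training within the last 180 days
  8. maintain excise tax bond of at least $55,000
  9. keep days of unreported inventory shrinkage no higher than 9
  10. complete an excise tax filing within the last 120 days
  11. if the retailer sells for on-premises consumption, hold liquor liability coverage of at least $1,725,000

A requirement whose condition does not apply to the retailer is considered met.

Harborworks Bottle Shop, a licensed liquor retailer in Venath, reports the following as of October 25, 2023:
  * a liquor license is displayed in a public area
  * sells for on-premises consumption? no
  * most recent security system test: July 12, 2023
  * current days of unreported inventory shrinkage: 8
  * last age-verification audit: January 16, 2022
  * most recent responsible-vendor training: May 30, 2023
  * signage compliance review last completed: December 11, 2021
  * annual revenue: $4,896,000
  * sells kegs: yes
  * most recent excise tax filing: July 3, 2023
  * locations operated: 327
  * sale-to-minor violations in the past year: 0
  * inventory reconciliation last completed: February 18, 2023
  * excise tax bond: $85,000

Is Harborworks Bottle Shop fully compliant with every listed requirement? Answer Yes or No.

Yes

1. condition 'sells kegs' holds; inventory reconciliation 249 days ago vs limit 270 → met
2. security system test 105 days ago vs limit 120 → met
3. signage compliance review 683 days ago vs limit 730 → met
4. age-verification audit 647 days ago vs limit 730 → met
5. sale-to-minor violations in the past year 0 ≤ 1 → met
6. liquor license present → met
7. responsible-vendor training 148 days ago vs limit 180 → met
8. excise tax bond $85,000 ≥ $55,000 → met
9. days of unreported inventory shrinkage 8 ≤ 9 → met
10. excise tax filing 114 days ago vs limit 120 → met
11. condition 'sells for on-premises consumption' does not hold → requirement n/a → met
All met.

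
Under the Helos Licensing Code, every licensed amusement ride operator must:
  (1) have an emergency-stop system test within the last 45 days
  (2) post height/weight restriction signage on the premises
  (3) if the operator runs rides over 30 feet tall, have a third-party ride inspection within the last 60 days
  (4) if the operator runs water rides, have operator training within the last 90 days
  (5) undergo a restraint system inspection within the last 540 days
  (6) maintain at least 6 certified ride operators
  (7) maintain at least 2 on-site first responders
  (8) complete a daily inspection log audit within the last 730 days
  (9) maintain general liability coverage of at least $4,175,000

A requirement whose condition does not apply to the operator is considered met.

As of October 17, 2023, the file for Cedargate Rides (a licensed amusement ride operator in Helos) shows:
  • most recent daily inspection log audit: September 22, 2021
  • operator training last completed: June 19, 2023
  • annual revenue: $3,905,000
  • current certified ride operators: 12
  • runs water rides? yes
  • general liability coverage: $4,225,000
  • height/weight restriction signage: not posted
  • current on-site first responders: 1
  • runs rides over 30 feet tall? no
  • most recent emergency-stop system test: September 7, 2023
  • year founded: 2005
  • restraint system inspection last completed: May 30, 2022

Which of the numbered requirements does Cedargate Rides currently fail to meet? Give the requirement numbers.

2, 4, 7, 8

1. emergency-stop system test 40 days ago vs limit 45 → met
2. height/weight restriction signage absent → not met
3. condition 'runs rides over 30 feet tall' does not hold → requirement n/a → met
4. condition 'runs water rides' holds; operator training 120 days ago vs limit 90 → not met
5. restraint system inspection 505 days ago vs limit 540 → met
6. certified ride operators 12 ≥ 6 → met
7. on-site first responders 1 < 2 → not met
8. daily inspection log audit 755 days ago vs limit 730 → not met
9. general liability coverage $4,225,000 ≥ $4,175,000 → met
Not met: 2, 4, 7, 8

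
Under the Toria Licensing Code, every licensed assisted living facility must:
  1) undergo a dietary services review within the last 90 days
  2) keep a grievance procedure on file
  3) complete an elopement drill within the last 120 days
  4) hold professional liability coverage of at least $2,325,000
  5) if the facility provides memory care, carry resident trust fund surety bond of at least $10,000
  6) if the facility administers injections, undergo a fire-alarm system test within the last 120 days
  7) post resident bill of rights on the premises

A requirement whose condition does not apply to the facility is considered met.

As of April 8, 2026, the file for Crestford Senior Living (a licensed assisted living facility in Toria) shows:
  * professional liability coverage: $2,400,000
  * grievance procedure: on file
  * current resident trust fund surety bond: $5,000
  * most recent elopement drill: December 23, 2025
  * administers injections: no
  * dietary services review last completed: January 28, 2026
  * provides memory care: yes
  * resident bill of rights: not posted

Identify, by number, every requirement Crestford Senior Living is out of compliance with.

5, 7

1. dietary services review 70 days ago vs limit 90 → met
2. grievance procedure present → met
3. elopement drill 106 days ago vs limit 120 → met
4. professional liability coverage $2,400,000 ≥ $2,325,000 → met
5. condition 'provides memory care' holds; resident trust fund surety bond $5,000 < $10,000 → not met
6. condition 'administers injections' does not hold → requirement n/a → met
7. resident bill of rights absent → not met
Not met: 5, 7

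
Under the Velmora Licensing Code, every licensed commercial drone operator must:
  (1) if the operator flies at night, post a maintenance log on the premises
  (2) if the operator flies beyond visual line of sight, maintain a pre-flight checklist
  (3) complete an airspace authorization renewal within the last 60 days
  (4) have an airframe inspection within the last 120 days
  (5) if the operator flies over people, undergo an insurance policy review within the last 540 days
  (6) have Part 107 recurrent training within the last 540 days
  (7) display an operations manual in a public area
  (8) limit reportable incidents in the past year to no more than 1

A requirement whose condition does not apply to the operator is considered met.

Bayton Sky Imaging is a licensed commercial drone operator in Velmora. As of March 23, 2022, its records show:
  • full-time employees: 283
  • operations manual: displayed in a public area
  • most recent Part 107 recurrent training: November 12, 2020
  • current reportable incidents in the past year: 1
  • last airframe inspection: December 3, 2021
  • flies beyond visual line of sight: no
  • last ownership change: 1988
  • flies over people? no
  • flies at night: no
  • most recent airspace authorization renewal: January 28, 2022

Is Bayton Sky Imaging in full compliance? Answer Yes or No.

Yes

1. condition 'flies at night' does not hold → requirement n/a → met
2. condition 'flies beyond visual line of sight' does not hold → requirement n/a → met
3. airspace authorization renewal 54 days ago vs limit 60 → met
4. airframe inspection 110 days ago vs limit 120 → met
5. condition 'flies over people' does not hold → requirement n/a → met
6. Part 107 recurrent training 496 days ago vs limit 540 → met
7. operations manual present → met
8. reportable incidents in the past year 1 ≤ 1 → met
All met.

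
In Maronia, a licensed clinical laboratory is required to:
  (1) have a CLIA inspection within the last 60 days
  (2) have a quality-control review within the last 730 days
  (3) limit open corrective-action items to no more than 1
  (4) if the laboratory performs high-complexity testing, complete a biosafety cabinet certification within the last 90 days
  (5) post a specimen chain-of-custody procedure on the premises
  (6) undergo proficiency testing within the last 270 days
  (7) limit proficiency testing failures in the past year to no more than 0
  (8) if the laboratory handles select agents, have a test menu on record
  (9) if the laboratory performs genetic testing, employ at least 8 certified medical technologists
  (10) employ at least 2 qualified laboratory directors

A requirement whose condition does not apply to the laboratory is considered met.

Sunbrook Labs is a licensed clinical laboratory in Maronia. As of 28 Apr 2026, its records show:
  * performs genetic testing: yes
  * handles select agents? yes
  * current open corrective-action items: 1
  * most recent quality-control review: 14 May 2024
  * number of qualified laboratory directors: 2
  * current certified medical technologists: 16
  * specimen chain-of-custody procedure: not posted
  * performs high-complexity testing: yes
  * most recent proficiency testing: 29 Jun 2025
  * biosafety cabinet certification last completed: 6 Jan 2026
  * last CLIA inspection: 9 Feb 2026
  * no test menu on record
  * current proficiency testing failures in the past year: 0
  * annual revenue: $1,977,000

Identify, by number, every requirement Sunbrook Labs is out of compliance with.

1. CLIA inspection 78 days ago vs limit 60 → not met
2. quality-control review 714 days ago vs limit 730 → met
3. open corrective-action items 1 ≤ 1 → met
4. condition 'performs high-complexity testing' holds; biosafety cabinet certification 112 days ago vs limit 90 → not met
5. specimen chain-of-custody procedure absent → not met
6. proficiency testing 303 days ago vs limit 270 → not met
7. proficiency testing failures in the past year 0 ≤ 0 → met
8. condition 'handles select agents' holds; test menu absent → not met
9. condition 'performs genetic testing' holds; certified medical technologists 16 ≥ 8 → met
10. qualified laboratory directors 2 ≥ 2 → met
Not met: 1, 4, 5, 6, 8

1, 4, 5, 6, 8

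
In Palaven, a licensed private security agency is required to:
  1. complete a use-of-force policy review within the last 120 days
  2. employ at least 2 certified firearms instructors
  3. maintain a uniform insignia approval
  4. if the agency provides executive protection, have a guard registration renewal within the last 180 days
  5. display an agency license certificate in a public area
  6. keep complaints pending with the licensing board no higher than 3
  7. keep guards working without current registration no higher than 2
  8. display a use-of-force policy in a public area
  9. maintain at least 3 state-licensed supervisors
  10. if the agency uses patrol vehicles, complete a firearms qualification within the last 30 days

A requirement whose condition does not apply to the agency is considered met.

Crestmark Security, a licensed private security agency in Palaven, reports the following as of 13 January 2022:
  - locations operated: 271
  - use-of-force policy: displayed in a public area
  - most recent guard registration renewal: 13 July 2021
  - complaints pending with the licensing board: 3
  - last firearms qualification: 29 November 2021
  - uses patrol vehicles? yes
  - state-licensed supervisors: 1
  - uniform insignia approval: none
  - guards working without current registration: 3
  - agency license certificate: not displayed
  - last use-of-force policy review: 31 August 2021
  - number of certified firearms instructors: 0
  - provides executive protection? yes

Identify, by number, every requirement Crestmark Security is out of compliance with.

1. use-of-force policy review 135 days ago vs limit 120 → not met
2. certified firearms instructors 0 < 2 → not met
3. uniform insignia approval absent → not met
4. condition 'provides executive protection' holds; guard registration renewal 184 days ago vs limit 180 → not met
5. agency license certificate absent → not met
6. complaints pending with the licensing board 3 ≤ 3 → met
7. guards working without current registration 3 > 2 → not met
8. use-of-force policy present → met
9. state-licensed supervisors 1 < 3 → not met
10. condition 'uses patrol vehicles' holds; firearms qualification 45 days ago vs limit 30 → not met
Not met: 1, 2, 3, 4, 5, 7, 9, 10

1, 2, 3, 4, 5, 7, 9, 10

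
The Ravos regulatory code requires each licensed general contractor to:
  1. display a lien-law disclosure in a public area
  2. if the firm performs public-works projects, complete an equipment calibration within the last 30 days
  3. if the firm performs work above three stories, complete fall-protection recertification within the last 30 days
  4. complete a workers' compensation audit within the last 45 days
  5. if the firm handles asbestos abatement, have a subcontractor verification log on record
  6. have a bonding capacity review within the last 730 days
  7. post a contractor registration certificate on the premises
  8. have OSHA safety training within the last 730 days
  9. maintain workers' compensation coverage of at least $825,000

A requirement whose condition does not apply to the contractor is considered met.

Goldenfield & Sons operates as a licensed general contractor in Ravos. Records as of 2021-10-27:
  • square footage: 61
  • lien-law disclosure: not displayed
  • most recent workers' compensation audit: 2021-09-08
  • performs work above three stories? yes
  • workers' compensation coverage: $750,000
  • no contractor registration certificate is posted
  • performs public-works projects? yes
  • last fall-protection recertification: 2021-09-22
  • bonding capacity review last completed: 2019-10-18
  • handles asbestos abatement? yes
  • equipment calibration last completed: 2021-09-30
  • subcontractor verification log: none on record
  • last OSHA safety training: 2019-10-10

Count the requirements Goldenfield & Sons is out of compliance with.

8

1. lien-law disclosure absent → not met
2. condition 'performs public-works projects' holds; equipment calibration 27 days ago vs limit 30 → met
3. condition 'performs work above three stories' holds; fall-protection recertification 35 days ago vs limit 30 → not met
4. workers' compensation audit 49 days ago vs limit 45 → not met
5. condition 'handles asbestos abatement' holds; subcontractor verification log absent → not met
6. bonding capacity review 740 days ago vs limit 730 → not met
7. contractor registration certificate absent → not met
8. OSHA safety training 748 days ago vs limit 730 → not met
9. workers' compensation coverage $750,000 < $825,000 → not met
Not met: 8 of 9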